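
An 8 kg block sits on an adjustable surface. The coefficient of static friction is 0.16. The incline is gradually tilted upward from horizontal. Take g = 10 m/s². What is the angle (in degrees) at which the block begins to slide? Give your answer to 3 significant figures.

At the threshold of sliding, static friction is at its maximum μ_s N and exactly balances the weight component along the incline: mg sin θ = μ_s mg cos θ.
Hence tan θ = μ_s = 0.16, so θ = arctan(0.16) = 9.0903°.

9.09°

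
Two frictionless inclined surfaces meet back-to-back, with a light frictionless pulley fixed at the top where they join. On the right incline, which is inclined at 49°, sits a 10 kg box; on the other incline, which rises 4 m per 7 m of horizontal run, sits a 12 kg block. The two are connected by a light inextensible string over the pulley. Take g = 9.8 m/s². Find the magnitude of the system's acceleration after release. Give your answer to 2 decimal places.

0.71 m/s²

Resolve each weight along its own incline: the 10 kg mass has component 10 × 9.8 × sin 49° = 73.962 N down its slope, and the 12 kg mass has 12 × 9.8 × sin 29.74° = 58.346 N down its slope.
The 10 kg side's 73.962 N exceeds the other side's 58.346 N, so that mass slides down and the 12 kg mass slides up. Taking that direction as positive, Newton's second law for the whole system gives 73.962 − 58.346 = (10 + 12) a, so a = 15.616 / 22 = 0.7098 m/s².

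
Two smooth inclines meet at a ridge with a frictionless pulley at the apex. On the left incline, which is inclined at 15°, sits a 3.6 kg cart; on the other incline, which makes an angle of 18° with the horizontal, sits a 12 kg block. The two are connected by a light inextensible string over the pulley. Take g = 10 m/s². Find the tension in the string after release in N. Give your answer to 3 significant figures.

15.7 N

Resolve each weight along its own incline: the 3.6 kg mass has component 3.6 × 10 × sin 15° = 9.317 N down its slope, and the 12 kg mass has 12 × 10 × sin 18° = 37.082 N down its slope.
The 12 kg side's 37.082 N exceeds the other side's 9.317 N, so that mass slides down and the 3.6 kg mass slides up. Taking that direction as positive, Newton's second law for the whole system gives 37.082 − 9.317 = (3.6 + 12) a, so a = 27.765 / 15.6 = 1.7798 m/s².
For the 3.6 kg mass (up-slope positive): T − 9.317 = 3.6 × 1.7798, so T = 15.724 N.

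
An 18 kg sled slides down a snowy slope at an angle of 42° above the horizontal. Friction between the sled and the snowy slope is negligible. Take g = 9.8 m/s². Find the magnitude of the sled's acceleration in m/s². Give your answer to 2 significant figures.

6.6 m/s²

Resolving the weight along the incline: the component pulling the sled down the slope is mg sin 42° = 18 × 9.8 × 0.6691 = 118.029 N, and the normal force is N = mg cos 42° = 18 × 9.8 × 0.7431 = 131.083 N.
With no friction the net force along the incline is 118.029 N, so a = g sin 42° = 118.029 / 18 = 6.5572 m/s².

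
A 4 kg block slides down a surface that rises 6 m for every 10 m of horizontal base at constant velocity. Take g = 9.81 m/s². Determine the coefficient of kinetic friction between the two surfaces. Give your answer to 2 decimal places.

At constant velocity the net force along the incline is zero: mg sin 30.96° = μ mg cos 30.96°.
So μ = tan 30.96° = 0.5145 / 0.8575 = 0.6000.

0.60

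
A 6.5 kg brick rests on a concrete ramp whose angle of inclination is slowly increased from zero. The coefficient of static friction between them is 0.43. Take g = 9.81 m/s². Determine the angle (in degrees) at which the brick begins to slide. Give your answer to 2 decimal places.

23.27°

At the threshold of sliding, static friction is at its maximum μ_s N and exactly balances the weight component along the incline: mg sin θ = μ_s mg cos θ.
Hence tan θ = μ_s = 0.43, so θ = arctan(0.43) = 23.2677°.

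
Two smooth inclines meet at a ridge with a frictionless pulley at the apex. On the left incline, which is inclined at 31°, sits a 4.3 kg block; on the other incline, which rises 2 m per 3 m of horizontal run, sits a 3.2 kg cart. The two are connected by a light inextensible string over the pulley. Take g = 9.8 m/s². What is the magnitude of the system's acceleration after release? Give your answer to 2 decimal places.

0.57 m/s²

Resolve each weight along its own incline: the 4.3 kg mass has component 4.3 × 9.8 × sin 31° = 21.704 N down its slope, and the 3.2 kg mass has 3.2 × 9.8 × sin 33.69° = 17.395 N down its slope.
The 4.3 kg side's 21.704 N exceeds the other side's 17.395 N, so that mass slides down and the 3.2 kg mass slides up. Taking that direction as positive, Newton's second law for the whole system gives 21.704 − 17.395 = (4.3 + 3.2) a, so a = 4.309 / 7.5 = 0.5745 m/s².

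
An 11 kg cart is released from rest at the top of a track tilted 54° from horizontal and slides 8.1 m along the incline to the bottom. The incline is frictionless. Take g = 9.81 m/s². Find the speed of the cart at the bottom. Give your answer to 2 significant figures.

11 m/s

The weight component along the incline is mg sin 54° = 87.301 N and the normal force is N = mg cos 54° = 63.428 N.
With no friction, a = g sin 54° = 7.9365 m/s².
Starting from rest over a distance of 8.1 m, v² = 2aL = 2 × 7.9365 × 8.1 = 128.5713, so v = 11.3389 m/s.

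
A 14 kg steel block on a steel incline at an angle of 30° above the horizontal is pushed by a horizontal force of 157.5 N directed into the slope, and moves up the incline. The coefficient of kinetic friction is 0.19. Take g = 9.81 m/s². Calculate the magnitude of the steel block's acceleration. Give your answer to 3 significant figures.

2.15 m/s²

The horizontal push has components F cos 30° = 157.5 × 0.8660 = 136.395 N up the incline and F sin 30° = 157.5 × 0.5000 = 78.750 N pressing into the surface.
The normal force is therefore N = mg cos 30° + F sin 30° = 118.936 + 78.750 = 197.686 N, and kinetic friction down the slope is μN = 0.19 × 197.686 = 37.560 N.
Along the incline: F cos 30° − mg sin 30° − μN = ma, so 136.395 − 68.670 − 37.560 = 14 a, giving a = 2.1546 m/s².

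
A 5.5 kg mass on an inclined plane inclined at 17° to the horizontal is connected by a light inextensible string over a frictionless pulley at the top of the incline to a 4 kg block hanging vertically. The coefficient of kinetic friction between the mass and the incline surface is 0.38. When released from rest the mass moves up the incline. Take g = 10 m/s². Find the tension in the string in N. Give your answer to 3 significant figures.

For the mass on the incline: the weight component along the slope is m₁g sin 17° = 5.5 × 10 × 0.2924 = 16.082 N and the normal force is N = m₁g cos 17° = 52.597 N.
Kinetic friction opposes the mass's motion up the incline: f = μN = 0.38 × 52.597 = 19.987 N acting down the slope.
Newton's second law for the mass (up-slope positive): T − 16.082 − 19.987 = 5.5 a. For the hanging block (downward positive): 4 × 10 − T = 4 a.
Adding the two equations eliminates T: 3.931 = 9.5 a, so a = 0.4138 m/s².
Then from the hanging block's equation, T = 4 × (10 − 0.4138) = 38.345 N.

38.3 N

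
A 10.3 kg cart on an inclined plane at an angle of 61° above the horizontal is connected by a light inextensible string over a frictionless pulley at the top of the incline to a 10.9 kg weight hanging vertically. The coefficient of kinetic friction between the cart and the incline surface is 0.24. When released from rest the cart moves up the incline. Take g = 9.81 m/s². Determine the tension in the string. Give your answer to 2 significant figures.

100 N

For the cart on the incline: the weight component along the slope is m₁g sin 61° = 10.3 × 9.81 × 0.8746 = 88.372 N and the normal force is N = m₁g cos 61° = 48.987 N.
Kinetic friction opposes the cart's motion up the incline: f = μN = 0.24 × 48.987 = 11.757 N acting down the slope.
Newton's second law for the cart (up-slope positive): T − 88.372 − 11.757 = 10.3 a. For the hanging weight (downward positive): 10.9 × 9.81 − T = 10.9 a.
Adding the two equations eliminates T: 6.800 = 21.2 a, so a = 0.3208 m/s².
Then from the hanging weight's equation, T = 10.9 × (9.81 − 0.3208) = 103.432 N.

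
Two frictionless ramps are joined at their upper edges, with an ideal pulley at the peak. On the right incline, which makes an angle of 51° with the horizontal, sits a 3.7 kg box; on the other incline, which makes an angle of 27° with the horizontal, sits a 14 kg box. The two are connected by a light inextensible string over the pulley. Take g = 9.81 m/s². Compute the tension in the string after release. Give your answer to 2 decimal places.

35.35 N

Resolve each weight along its own incline: the 3.7 kg mass has component 3.7 × 9.81 × sin 51° = 28.208 N down its slope, and the 14 kg mass has 14 × 9.81 × sin 27° = 62.351 N down its slope.
The 14 kg side's 62.351 N exceeds the other side's 28.208 N, so that mass slides down and the 3.7 kg mass slides up. Taking that direction as positive, Newton's second law for the whole system gives 62.351 − 28.208 = (3.7 + 14) a, so a = 34.143 / 17.7 = 1.9290 m/s².
For the 3.7 kg mass (up-slope positive): T − 28.208 = 3.7 × 1.9290, so T = 35.345 N.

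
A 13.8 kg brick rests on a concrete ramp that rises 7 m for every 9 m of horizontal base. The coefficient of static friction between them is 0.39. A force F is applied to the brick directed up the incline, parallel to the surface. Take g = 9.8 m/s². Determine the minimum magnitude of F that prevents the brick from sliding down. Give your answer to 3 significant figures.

41.4 N

The normal force is N = mg cos 37.87° = 106.752 N. With F at its minimum the brick is on the verge of sliding down, so static friction is at its maximum μ_s N = 0.39 × 106.752 = 41.633 N and acts up the slope.
Equilibrium along the incline: F + μ_s N = mg sin 37.87°, so F = 83.029 − 41.633 = 41.396 N.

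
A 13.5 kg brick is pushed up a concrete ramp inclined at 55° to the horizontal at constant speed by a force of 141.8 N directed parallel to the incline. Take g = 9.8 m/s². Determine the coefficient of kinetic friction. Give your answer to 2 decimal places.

0.44

At constant speed ΣF = 0 along the incline. The applied 141.8 N acts up the slope; the weight component mg sin 55° = 108.374 N and kinetic friction μN both act down the slope.
So 141.8 = 108.374 + μ × 75.884, giving μ = (141.8 − 108.374) / 75.884 = 0.4405.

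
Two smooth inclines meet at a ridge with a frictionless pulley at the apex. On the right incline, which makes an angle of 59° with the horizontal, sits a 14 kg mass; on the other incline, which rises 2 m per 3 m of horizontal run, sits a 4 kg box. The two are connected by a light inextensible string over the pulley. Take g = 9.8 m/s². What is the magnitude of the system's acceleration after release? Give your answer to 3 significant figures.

Resolve each weight along its own incline: the 14 kg mass has component 14 × 9.8 × sin 59° = 117.603 N down its slope, and the 4 kg mass has 4 × 9.8 × sin 33.69° = 21.744 N down its slope.
The 14 kg side's 117.603 N exceeds the other side's 21.744 N, so that mass slides down and the 4 kg mass slides up. Taking that direction as positive, Newton's second law for the whole system gives 117.603 − 21.744 = (14 + 4) a, so a = 95.859 / 18 = 5.3255 m/s².

5.33 m/s²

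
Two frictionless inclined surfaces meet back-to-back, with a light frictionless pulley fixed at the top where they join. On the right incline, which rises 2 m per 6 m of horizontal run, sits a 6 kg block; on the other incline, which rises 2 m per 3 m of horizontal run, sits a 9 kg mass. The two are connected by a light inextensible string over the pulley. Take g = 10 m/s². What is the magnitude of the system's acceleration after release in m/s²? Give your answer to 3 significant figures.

2.06 m/s²

Resolve each weight along its own incline: the 6 kg mass has component 6 × 10 × sin 18.43° = 18.974 N down its slope, and the 9 kg mass has 9 × 10 × sin 33.69° = 49.923 N down its slope.
The 9 kg side's 49.923 N exceeds the other side's 18.974 N, so that mass slides down and the 6 kg mass slides up. Taking that direction as positive, Newton's second law for the whole system gives 49.923 − 18.974 = (6 + 9) a, so a = 30.949 / 15 = 2.0633 m/s².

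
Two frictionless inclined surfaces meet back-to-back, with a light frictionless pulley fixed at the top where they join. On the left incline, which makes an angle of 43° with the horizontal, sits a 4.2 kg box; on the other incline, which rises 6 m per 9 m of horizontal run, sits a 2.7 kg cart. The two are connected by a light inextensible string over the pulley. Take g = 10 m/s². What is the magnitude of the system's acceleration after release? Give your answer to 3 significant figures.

1.98 m/s²

Resolve each weight along its own incline: the 4.2 kg mass has component 4.2 × 10 × sin 43° = 28.644 N down its slope, and the 2.7 kg mass has 2.7 × 10 × sin 33.69° = 14.977 N down its slope.
The 4.2 kg side's 28.644 N exceeds the other side's 14.977 N, so that mass slides down and the 2.7 kg mass slides up. Taking that direction as positive, Newton's second law for the whole system gives 28.644 − 14.977 = (4.2 + 2.7) a, so a = 13.667 / 6.9 = 1.9807 m/s².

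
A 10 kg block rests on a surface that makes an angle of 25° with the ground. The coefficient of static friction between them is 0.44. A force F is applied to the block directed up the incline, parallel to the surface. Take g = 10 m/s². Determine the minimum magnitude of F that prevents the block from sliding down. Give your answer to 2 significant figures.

2.4 N

The normal force is N = mg cos 25° = 90.631 N. With F at its minimum the block is on the verge of sliding down, so static friction is at its maximum μ_s N = 0.44 × 90.631 = 39.878 N and acts up the slope.
Equilibrium along the incline: F + μ_s N = mg sin 25°, so F = 42.262 − 39.878 = 2.384 N.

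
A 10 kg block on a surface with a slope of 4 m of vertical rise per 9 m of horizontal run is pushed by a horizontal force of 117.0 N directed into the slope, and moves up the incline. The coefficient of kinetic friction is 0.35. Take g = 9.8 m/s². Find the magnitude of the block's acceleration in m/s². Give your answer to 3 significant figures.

The horizontal push has components F cos 23.96° = 117.0 × 0.9138 = 106.915 N up the incline and F sin 23.96° = 117.0 × 0.4061 = 47.514 N pressing into the surface.
The normal force is therefore N = mg cos 23.96° + F sin 23.96° = 89.552 + 47.514 = 137.066 N, and kinetic friction down the slope is μN = 0.35 × 137.066 = 47.973 N.
Along the incline: F cos 23.96° − mg sin 23.96° − μN = ma, so 106.915 − 39.798 − 47.973 = 10 a, giving a = 1.9144 m/s².

1.91 m/s²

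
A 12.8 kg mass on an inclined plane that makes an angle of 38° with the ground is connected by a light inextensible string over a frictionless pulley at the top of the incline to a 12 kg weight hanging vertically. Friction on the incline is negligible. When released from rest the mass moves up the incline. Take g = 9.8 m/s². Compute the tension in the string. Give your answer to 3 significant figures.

For the mass on the incline: the weight component along the slope is m₁g sin 38° = 12.8 × 9.8 × 0.6157 = 77.233 N and the normal force is N = m₁g cos 38° = 98.848 N.
Newton's second law for the mass (up-slope positive): T − 77.233 = 12.8 a. For the hanging weight (downward positive): 12 × 9.8 − T = 12 a.
Adding the two equations eliminates T: 40.367 = 24.8 a, so a = 1.6277 m/s².
Then from the hanging weight's equation, T = 12 × (9.8 − 1.6277) = 98.068 N.

98.1 N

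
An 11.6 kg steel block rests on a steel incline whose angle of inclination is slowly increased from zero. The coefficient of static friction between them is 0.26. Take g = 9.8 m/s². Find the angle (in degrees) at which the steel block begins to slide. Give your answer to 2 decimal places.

14.57°

At the threshold of sliding, static friction is at its maximum μ_s N and exactly balances the weight component along the incline: mg sin θ = μ_s mg cos θ.
Hence tan θ = μ_s = 0.26, so θ = arctan(0.26) = 14.5742°.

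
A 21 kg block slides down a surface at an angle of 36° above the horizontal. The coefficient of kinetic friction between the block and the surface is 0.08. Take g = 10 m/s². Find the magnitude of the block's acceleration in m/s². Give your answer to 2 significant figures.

5.2 m/s²

Resolving the weight along the incline: the component pulling the block down the slope is mg sin 36° = 21 × 10 × 0.5878 = 123.438 N, and the normal force is N = mg cos 36° = 21 × 10 × 0.8090 = 169.890 N.
Kinetic friction acts up the slope with magnitude f = μN = 0.08 × 169.890 = 13.591 N.
Net force along the incline is 123.438 − 13.591 = 109.847 N, so a = 109.847 / 21 = 5.2308 m/s².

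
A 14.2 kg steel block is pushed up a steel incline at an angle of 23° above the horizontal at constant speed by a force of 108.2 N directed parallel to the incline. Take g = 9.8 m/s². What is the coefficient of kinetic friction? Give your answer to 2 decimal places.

0.42

At constant speed ΣF = 0 along the incline. The applied 108.2 N acts up the slope; the weight component mg sin 23° = 54.374 N and kinetic friction μN both act down the slope.
So 108.2 = 54.374 + μ × 128.097, giving μ = (108.2 − 54.374) / 128.097 = 0.4202.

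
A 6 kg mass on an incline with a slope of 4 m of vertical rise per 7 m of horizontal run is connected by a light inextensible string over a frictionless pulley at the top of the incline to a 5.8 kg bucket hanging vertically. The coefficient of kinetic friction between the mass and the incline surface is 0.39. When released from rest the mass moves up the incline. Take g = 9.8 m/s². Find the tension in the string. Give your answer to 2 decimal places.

For the mass on the incline: the weight component along the slope is m₁g sin 29.74° = 6 × 9.8 × 0.4961 = 29.171 N and the normal force is N = m₁g cos 29.74° = 51.053 N.
Kinetic friction opposes the mass's motion up the incline: f = μN = 0.39 × 51.053 = 19.911 N acting down the slope.
Newton's second law for the mass (up-slope positive): T − 29.171 − 19.911 = 6 a. For the hanging bucket (downward positive): 5.8 × 9.8 − T = 5.8 a.
Adding the two equations eliminates T: 7.758 = 11.8 a, so a = 0.6575 m/s².
Then from the hanging bucket's equation, T = 5.8 × (9.8 − 0.6575) = 53.026 N.

53.03 N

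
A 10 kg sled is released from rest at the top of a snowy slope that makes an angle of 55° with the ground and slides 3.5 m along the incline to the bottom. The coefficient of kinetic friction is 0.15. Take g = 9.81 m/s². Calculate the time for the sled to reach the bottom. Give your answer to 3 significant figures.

0.987 s

The weight component along the incline is mg sin 55° = 80.359 N and the normal force is N = mg cos 55° = 56.268 N.
Friction up the slope is f = μN = 0.15 × 56.268 = 8.440 N, so the net downslope force is 80.359 − 8.440 = 71.919 N and a = 71.919 / 10 = 7.1919 m/s².
Starting from rest, L = ½at², so t = √(2L/a) = √(2 × 3.5 / 7.1919) = 0.9866 s.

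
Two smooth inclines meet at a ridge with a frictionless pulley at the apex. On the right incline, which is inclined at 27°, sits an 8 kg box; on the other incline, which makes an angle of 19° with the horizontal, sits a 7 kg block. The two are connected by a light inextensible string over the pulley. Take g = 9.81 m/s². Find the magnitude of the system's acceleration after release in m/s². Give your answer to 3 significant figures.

Resolve each weight along its own incline: the 8 kg mass has component 8 × 9.81 × sin 27° = 35.629 N down its slope, and the 7 kg mass has 7 × 9.81 × sin 19° = 22.357 N down its slope.
The 8 kg side's 35.629 N exceeds the other side's 22.357 N, so that mass slides down and the 7 kg mass slides up. Taking that direction as positive, Newton's second law for the whole system gives 35.629 − 22.357 = (8 + 7) a, so a = 13.272 / 15 = 0.8848 m/s².

0.885 m/s²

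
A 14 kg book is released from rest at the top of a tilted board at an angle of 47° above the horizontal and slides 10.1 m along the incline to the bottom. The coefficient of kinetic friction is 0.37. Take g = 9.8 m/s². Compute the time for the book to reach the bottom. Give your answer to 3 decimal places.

2.074 s

The weight component along the incline is mg sin 47° = 100.342 N and the normal force is N = mg cos 47° = 93.570 N.
Friction up the slope is f = μN = 0.37 × 93.570 = 34.621 N, so the net downslope force is 100.342 − 34.621 = 65.721 N and a = 65.721 / 14 = 4.6944 m/s².
Starting from rest, L = ½at², so t = √(2L/a) = √(2 × 10.1 / 4.6944) = 2.0744 s.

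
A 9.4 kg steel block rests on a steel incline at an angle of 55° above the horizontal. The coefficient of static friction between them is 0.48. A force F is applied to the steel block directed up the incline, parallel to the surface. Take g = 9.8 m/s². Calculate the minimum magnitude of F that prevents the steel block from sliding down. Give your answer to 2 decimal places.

50.10 N

The normal force is N = mg cos 55° = 52.838 N. With F at its minimum the steel block is on the verge of sliding down, so static friction is at its maximum μ_s N = 0.48 × 52.838 = 25.362 N and acts up the slope.
Equilibrium along the incline: F + μ_s N = mg sin 55°, so F = 75.460 − 25.362 = 50.098 N.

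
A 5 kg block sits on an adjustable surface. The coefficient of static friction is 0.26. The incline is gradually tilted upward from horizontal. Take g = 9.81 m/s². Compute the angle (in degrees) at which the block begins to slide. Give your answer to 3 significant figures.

At the threshold of sliding, static friction is at its maximum μ_s N and exactly balances the weight component along the incline: mg sin θ = μ_s mg cos θ.
Hence tan θ = μ_s = 0.26, so θ = arctan(0.26) = 14.5742°.

14.6°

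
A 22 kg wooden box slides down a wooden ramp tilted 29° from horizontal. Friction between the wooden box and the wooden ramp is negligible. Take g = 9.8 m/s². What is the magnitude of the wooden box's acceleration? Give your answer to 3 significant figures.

Resolving the weight along the incline: the component pulling the wooden box down the slope is mg sin 29° = 22 × 9.8 × 0.4848 = 104.523 N, and the normal force is N = mg cos 29° = 22 × 9.8 × 0.8746 = 188.564 N.
With no friction the net force along the incline is 104.523 N, so a = g sin 29° = 104.523 / 22 = 4.7510 m/s².

4.75 m/s²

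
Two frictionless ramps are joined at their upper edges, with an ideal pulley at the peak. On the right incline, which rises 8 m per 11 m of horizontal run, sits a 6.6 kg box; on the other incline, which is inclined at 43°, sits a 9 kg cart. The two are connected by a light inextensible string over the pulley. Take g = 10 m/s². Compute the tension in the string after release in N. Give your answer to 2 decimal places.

48.36 N

Resolve each weight along its own incline: the 6.6 kg mass has component 6.6 × 10 × sin 36.03° = 38.819 N down its slope, and the 9 kg mass has 9 × 10 × sin 43° = 61.380 N down its slope.
The 9 kg side's 61.380 N exceeds the other side's 38.819 N, so that mass slides down and the 6.6 kg mass slides up. Taking that direction as positive, Newton's second law for the whole system gives 61.380 − 38.819 = (6.6 + 9) a, so a = 22.561 / 15.6 = 1.4462 m/s².
For the 6.6 kg mass (up-slope positive): T − 38.819 = 6.6 × 1.4462, so T = 48.364 N.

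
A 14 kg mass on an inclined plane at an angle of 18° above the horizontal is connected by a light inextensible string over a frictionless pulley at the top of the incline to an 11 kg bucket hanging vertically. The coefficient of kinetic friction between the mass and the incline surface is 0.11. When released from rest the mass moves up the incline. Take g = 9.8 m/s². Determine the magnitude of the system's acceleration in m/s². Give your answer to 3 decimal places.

2.042 m/s²

For the mass on the incline: the weight component along the slope is m₁g sin 18° = 14 × 9.8 × 0.3090 = 42.395 N and the normal force is N = m₁g cos 18° = 130.485 N.
Kinetic friction opposes the mass's motion up the incline: f = μN = 0.11 × 130.485 = 14.353 N acting down the slope.
Newton's second law for the mass (up-slope positive): T − 42.395 − 14.353 = 14 a. For the hanging bucket (downward positive): 11 × 9.8 − T = 11 a.
Adding the two equations eliminates T: 51.052 = 25 a, so a = 2.0421 m/s².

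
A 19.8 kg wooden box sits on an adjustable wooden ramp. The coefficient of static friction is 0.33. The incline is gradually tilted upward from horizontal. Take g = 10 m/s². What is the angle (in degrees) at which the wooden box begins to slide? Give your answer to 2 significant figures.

18°

At the threshold of sliding, static friction is at its maximum μ_s N and exactly balances the weight component along the incline: mg sin θ = μ_s mg cos θ.
Hence tan θ = μ_s = 0.33, so θ = arctan(0.33) = 18.2629°.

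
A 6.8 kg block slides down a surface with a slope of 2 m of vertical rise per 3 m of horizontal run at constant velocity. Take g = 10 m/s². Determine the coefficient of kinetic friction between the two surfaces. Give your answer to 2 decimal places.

0.67

At constant velocity the net force along the incline is zero: mg sin 33.69° = μ mg cos 33.69°.
So μ = tan 33.69° = 0.5547 / 0.8321 = 0.6666.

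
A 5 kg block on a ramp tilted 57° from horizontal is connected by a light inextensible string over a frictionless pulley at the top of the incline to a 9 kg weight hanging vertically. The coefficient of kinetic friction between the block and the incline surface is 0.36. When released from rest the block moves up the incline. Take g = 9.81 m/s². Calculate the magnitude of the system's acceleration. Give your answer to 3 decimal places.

For the block on the incline: the weight component along the slope is m₁g sin 57° = 5 × 9.81 × 0.8387 = 41.138 N and the normal force is N = m₁g cos 57° = 26.715 N.
Kinetic friction opposes the block's motion up the incline: f = μN = 0.36 × 26.715 = 9.617 N acting down the slope.
Newton's second law for the block (up-slope positive): T − 41.138 − 9.617 = 5 a. For the hanging weight (downward positive): 9 × 9.81 − T = 9 a.
Adding the two equations eliminates T: 37.535 = 14 a, so a = 2.6811 m/s².

2.681 m/s²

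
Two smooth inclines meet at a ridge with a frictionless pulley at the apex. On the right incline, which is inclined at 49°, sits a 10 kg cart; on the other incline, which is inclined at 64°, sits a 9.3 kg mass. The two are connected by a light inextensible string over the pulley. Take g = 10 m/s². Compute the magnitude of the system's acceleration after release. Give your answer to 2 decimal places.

Resolve each weight along its own incline: the 10 kg mass has component 10 × 10 × sin 49° = 75.471 N down its slope, and the 9.3 kg mass has 9.3 × 10 × sin 64° = 83.588 N down its slope.
The 9.3 kg side's 83.588 N exceeds the other side's 75.471 N, so that mass slides down and the 10 kg mass slides up. Taking that direction as positive, Newton's second law for the whole system gives 83.588 − 75.471 = (10 + 9.3) a, so a = 8.117 / 19.3 = 0.4206 m/s².

0.42 m/s²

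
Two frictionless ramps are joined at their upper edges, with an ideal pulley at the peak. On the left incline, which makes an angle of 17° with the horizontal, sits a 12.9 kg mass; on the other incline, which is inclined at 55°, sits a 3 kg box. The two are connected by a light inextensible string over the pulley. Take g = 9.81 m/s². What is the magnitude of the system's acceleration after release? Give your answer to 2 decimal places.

Resolve each weight along its own incline: the 12.9 kg mass has component 12.9 × 9.81 × sin 17° = 36.999 N down its slope, and the 3 kg mass has 3 × 9.81 × sin 55° = 24.108 N down its slope.
The 12.9 kg side's 36.999 N exceeds the other side's 24.108 N, so that mass slides down and the 3 kg mass slides up. Taking that direction as positive, Newton's second law for the whole system gives 36.999 − 24.108 = (12.9 + 3) a, so a = 12.891 / 15.9 = 0.8108 m/s².

0.81 m/s²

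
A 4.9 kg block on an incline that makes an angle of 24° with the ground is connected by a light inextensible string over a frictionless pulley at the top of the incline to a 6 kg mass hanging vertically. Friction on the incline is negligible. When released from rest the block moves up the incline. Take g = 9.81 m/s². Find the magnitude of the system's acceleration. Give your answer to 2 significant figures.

For the block on the incline: the weight component along the slope is m₁g sin 24° = 4.9 × 9.81 × 0.4067 = 19.550 N and the normal force is N = m₁g cos 24° = 43.913 N.
Newton's second law for the block (up-slope positive): T − 19.550 = 4.9 a. For the hanging mass (downward positive): 6 × 9.81 − T = 6 a.
Adding the two equations eliminates T: 39.310 = 10.9 a, so a = 3.6064 m/s².

3.6 m/s²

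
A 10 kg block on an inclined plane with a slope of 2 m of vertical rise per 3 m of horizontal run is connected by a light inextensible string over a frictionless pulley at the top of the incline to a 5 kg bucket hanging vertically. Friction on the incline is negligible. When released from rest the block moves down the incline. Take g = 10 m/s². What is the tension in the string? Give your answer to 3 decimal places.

For the block on the incline: the weight component along the slope is m₁g sin 33.69° = 10 × 10 × 0.5547 = 55.470 N and the normal force is N = m₁g cos 33.69° = 83.205 N.
Newton's second law for the block (down-slope positive): 55.470 − T = 10 a. For the hanging bucket (upward positive): T − 5 × 10 = 5 a.
Adding the two equations eliminates T: 5.470 = 15 a, so a = 0.3647 m/s².
Then from the hanging bucket's equation, T = 5 × (10 + 0.3647) = 51.823 N.

51.823 N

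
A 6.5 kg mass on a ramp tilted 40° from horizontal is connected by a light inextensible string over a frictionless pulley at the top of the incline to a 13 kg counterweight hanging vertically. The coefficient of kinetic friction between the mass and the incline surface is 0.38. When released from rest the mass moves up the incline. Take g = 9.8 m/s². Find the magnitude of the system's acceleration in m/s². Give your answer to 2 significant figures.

For the mass on the incline: the weight component along the slope is m₁g sin 40° = 6.5 × 9.8 × 0.6428 = 40.946 N and the normal force is N = m₁g cos 40° = 48.797 N.
Kinetic friction opposes the mass's motion up the incline: f = μN = 0.38 × 48.797 = 18.543 N acting down the slope.
Newton's second law for the mass (up-slope positive): T − 40.946 − 18.543 = 6.5 a. For the hanging counterweight (downward positive): 13 × 9.8 − T = 13 a.
Adding the two equations eliminates T: 67.911 = 19.5 a, so a = 3.4826 m/s².

3.5 m/s²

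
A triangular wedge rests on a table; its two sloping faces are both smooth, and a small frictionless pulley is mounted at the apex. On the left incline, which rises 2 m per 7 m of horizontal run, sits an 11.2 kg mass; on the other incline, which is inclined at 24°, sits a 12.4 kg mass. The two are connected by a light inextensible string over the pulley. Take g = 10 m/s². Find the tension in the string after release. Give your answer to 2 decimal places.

Resolve each weight along its own incline: the 11.2 kg mass has component 11.2 × 10 × sin 15.95° = 30.769 N down its slope, and the 12.4 kg mass has 12.4 × 10 × sin 24° = 50.435 N down its slope.
The 12.4 kg side's 50.435 N exceeds the other side's 30.769 N, so that mass slides down and the 11.2 kg mass slides up. Taking that direction as positive, Newton's second law for the whole system gives 50.435 − 30.769 = (11.2 + 12.4) a, so a = 19.666 / 23.6 = 0.8333 m/s².
For the 11.2 kg mass (up-slope positive): T − 30.769 = 11.2 × 0.8333, so T = 40.102 N.

40.10 N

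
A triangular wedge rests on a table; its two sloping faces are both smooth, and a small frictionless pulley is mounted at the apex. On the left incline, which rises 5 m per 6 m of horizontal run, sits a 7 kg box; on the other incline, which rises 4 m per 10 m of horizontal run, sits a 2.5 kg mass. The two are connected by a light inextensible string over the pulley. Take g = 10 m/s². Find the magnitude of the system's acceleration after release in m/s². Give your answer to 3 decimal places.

3.740 m/s²

Resolve each weight along its own incline: the 7 kg mass has component 7 × 10 × sin 39.81° = 44.813 N down its slope, and the 2.5 kg mass has 2.5 × 10 × sin 21.80° = 9.285 N down its slope.
The 7 kg side's 44.813 N exceeds the other side's 9.285 N, so that mass slides down and the 2.5 kg mass slides up. Taking that direction as positive, Newton's second law for the whole system gives 44.813 − 9.285 = (7 + 2.5) a, so a = 35.528 / 9.5 = 3.7398 m/s².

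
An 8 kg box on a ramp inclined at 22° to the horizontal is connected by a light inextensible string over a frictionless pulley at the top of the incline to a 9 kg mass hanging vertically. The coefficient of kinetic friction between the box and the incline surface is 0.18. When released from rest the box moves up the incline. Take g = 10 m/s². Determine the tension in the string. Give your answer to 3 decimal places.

65.287 N

For the box on the incline: the weight component along the slope is m₁g sin 22° = 8 × 10 × 0.3746 = 29.968 N and the normal force is N = m₁g cos 22° = 74.175 N.
Kinetic friction opposes the box's motion up the incline: f = μN = 0.18 × 74.175 = 13.351 N acting down the slope.
Newton's second law for the box (up-slope positive): T − 29.968 − 13.351 = 8 a. For the hanging mass (downward positive): 9 × 10 − T = 9 a.
Adding the two equations eliminates T: 46.681 = 17 a, so a = 2.7459 m/s².
Then from the hanging mass's equation, T = 9 × (10 − 2.7459) = 65.287 N.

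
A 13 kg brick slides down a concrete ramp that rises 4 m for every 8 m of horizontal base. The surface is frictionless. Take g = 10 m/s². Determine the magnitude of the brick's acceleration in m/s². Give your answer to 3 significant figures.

4.47 m/s²

Resolving the weight along the incline: the component pulling the brick down the slope is mg sin 26.57° = 13 × 10 × 0.4472 = 58.136 N, and the normal force is N = mg cos 26.57° = 13 × 10 × 0.8944 = 116.272 N.
With no friction the net force along the incline is 58.136 N, so a = g sin 26.57° = 58.136 / 13 = 4.4720 m/s².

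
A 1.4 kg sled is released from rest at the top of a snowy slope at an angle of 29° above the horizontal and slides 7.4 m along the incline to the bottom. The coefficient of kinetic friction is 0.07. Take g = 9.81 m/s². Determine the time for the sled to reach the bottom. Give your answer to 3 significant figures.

The weight component along the incline is mg sin 29° = 6.658 N and the normal force is N = mg cos 29° = 12.012 N.
Friction up the slope is f = μN = 0.07 × 12.012 = 0.841 N, so the net downslope force is 6.658 − 0.841 = 5.817 N and a = 5.817 / 1.4 = 4.1550 m/s².
Starting from rest, L = ½at², so t = √(2L/a) = √(2 × 7.4 / 4.1550) = 1.8873 s.

1.89 s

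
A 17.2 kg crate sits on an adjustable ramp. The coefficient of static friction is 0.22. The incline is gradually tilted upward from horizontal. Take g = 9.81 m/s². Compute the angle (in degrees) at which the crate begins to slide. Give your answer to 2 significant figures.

At the threshold of sliding, static friction is at its maximum μ_s N and exactly balances the weight component along the incline: mg sin θ = μ_s mg cos θ.
Hence tan θ = μ_s = 0.22, so θ = arctan(0.22) = 12.4074°.

12°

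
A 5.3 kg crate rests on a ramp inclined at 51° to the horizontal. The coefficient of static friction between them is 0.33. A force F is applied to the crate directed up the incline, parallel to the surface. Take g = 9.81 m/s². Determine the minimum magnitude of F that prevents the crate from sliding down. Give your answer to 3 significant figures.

29.6 N

The normal force is N = mg cos 51° = 32.720 N. With F at its minimum the crate is on the verge of sliding down, so static friction is at its maximum μ_s N = 0.33 × 32.720 = 10.798 N and acts up the slope.
Equilibrium along the incline: F + μ_s N = mg sin 51°, so F = 40.406 − 10.798 = 29.608 N.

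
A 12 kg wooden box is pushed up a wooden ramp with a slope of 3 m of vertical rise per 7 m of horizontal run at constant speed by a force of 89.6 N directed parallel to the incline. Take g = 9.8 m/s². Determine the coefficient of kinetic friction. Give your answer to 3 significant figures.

At constant speed ΣF = 0 along the incline. The applied 89.6 N acts up the slope; the weight component mg sin 23.20° = 46.325 N and kinetic friction μN both act down the slope.
So 89.6 = 46.325 + μ × 108.091, giving μ = (89.6 − 46.325) / 108.091 = 0.4004.

0.400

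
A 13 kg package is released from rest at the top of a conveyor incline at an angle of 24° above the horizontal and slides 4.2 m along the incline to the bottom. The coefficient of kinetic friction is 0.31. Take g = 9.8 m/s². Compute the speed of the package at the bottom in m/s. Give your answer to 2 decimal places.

The weight component along the incline is mg sin 24° = 51.818 N and the normal force is N = mg cos 24° = 116.386 N.
Friction up the slope is f = μN = 0.31 × 116.386 = 36.080 N, so the net downslope force is 51.818 − 36.080 = 15.738 N and a = 15.738 / 13 = 1.2106 m/s².
Starting from rest over a distance of 4.2 m, v² = 2aL = 2 × 1.2106 × 4.2 = 10.1690, so v = 3.1889 m/s.

3.19 m/s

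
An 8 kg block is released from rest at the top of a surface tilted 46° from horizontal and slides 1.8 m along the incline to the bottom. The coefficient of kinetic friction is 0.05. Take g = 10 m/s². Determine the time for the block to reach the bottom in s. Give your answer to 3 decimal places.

0.725 s

The weight component along the incline is mg sin 46° = 57.547 N and the normal force is N = mg cos 46° = 55.573 N.
Friction up the slope is f = μN = 0.05 × 55.573 = 2.779 N, so the net downslope force is 57.547 − 2.779 = 54.768 N and a = 54.768 / 8 = 6.8460 m/s².
Starting from rest, L = ½at², so t = √(2L/a) = √(2 × 1.8 / 6.8460) = 0.7252 s.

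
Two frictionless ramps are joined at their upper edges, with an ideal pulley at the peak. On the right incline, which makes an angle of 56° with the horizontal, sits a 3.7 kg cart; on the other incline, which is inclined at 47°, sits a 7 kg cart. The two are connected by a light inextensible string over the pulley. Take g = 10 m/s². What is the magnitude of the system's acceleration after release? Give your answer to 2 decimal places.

Resolve each weight along its own incline: the 3.7 kg mass has component 3.7 × 10 × sin 56° = 30.674 N down its slope, and the 7 kg mass has 7 × 10 × sin 47° = 51.195 N down its slope.
The 7 kg side's 51.195 N exceeds the other side's 30.674 N, so that mass slides down and the 3.7 kg mass slides up. Taking that direction as positive, Newton's second law for the whole system gives 51.195 − 30.674 = (3.7 + 7) a, so a = 20.521 / 10.7 = 1.9179 m/s².

1.92 m/s²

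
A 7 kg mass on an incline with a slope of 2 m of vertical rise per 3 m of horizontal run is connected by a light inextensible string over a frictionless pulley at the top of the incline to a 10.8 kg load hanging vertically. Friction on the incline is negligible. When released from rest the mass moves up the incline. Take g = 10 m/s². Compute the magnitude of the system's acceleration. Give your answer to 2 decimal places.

3.89 m/s²

For the mass on the incline: the weight component along the slope is m₁g sin 33.69° = 7 × 10 × 0.5547 = 38.829 N and the normal force is N = m₁g cos 33.69° = 58.244 N.
Newton's second law for the mass (up-slope positive): T − 38.829 = 7 a. For the hanging load (downward positive): 10.8 × 10 − T = 10.8 a.
Adding the two equations eliminates T: 69.171 = 17.8 a, so a = 3.8860 m/s².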